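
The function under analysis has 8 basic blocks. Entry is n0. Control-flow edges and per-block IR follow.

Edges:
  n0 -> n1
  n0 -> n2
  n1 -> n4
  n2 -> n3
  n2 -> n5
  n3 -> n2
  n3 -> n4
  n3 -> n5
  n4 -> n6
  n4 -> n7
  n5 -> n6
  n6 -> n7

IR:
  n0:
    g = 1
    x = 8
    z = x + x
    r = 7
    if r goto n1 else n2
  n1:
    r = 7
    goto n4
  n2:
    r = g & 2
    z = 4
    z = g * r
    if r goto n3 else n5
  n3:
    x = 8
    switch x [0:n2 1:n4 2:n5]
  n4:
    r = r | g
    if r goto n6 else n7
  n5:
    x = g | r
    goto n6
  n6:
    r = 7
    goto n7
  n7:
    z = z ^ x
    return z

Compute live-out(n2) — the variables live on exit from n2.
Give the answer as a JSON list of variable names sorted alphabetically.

def/use:
  n0: def={g,r,x,z} ue=∅
  n1: def={r} ue=∅
  n2: def={r,z} ue={g}
  n3: def={x} ue=∅
  n4: def={r} ue={g,r}
  n5: def={x} ue={g,r}
  n6: def={r} ue=∅
  n7: def={z} ue={x,z}

Backward fixpoint:
  n0: in=∅ out={g,x,z}
  n1: in={g,x,z} out={g,r,x,z}
  n2: in={g} out={g,r,z}
  n3: in={g,r,z} out={g,r,x,z}
  n4: in={g,r,x,z} out={x,z}
  n5: in={g,r,z} out={x,z}
  n6: in={x,z} out={x,z}
  n7: in={x,z} out=∅

live-out(n2) = ["g", "r", "z"]

Answer: ["g", "r", "z"]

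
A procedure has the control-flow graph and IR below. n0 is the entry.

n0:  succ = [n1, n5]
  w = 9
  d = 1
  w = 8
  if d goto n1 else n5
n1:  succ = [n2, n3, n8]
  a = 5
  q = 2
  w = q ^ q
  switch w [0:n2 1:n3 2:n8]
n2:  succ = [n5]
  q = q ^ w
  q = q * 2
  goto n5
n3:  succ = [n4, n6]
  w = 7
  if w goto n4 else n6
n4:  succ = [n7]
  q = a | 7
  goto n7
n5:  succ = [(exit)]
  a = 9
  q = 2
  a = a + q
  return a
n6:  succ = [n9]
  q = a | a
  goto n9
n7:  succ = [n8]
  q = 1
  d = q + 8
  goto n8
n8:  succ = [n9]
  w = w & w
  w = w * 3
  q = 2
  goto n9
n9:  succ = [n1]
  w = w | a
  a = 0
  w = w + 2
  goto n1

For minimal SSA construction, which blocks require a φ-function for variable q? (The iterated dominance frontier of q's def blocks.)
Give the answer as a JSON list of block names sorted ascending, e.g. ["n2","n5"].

Answer: ["n1", "n5", "n8", "n9"]

Working:
idom tree: n1←n0 n2←n1 n3←n1 n4←n3 n5←n0 n6←n3 n7←n4 n8←n1 n9←n1
Dom at joins:
  n1: preds {n0,n9}: {n0} ∩ {n0,n1,n9} = {n0}; idom=n0
  n5: preds {n0,n2}: {n0} ∩ {n0,n1,n2} = {n0}; idom=n0
  n8: preds {n1,n7}: {n0,n1} ∩ {n0,n1,n3,n4,n7} = {n0,n1}; idom=n1
  n9: preds {n6,n8}: {n0,n1,n3,n6} ∩ {n0,n1,n8} = {n0,n1}; idom=n1

DF walk-up:
  n1←n0: walk · to n0
  n1←n9: walk n9→n1 to n0
  n5←n0: walk · to n0
  n5←n2: walk n2→n1 to n0
  n8←n1: walk · to n1
  n8←n7: walk n7→n4→n3 to n1
  n9←n6: walk n6→n3 to n1
  n9←n8: walk n8 to n1
  n0 → ∅
  n1 → {n1,n5}
  n2 → {n5}
  n3 → {n8,n9}
  n4 → {n8}
  n5 → ∅
  n6 → {n9}
  n7 → {n8}
  n8 → {n9}
  n9 → {n1}

φ for q: defs {n1,n2,n4,n5,n6,n7,n8}
  DF⁺ = {n1,n5,n8,n9}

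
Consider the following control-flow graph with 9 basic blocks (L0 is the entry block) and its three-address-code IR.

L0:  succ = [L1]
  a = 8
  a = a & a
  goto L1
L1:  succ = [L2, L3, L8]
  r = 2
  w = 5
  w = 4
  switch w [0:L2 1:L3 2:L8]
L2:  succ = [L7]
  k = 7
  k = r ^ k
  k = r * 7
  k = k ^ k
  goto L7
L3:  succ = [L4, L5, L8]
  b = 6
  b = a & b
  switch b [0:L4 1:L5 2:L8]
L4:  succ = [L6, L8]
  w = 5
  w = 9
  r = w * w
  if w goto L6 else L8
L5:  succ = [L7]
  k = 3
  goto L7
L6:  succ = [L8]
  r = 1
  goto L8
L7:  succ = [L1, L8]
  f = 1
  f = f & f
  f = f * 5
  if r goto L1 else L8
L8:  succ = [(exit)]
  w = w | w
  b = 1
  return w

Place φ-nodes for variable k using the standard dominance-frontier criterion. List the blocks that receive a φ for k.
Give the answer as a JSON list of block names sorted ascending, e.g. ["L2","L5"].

idom tree: L1←L0 L2←L1 L3←L1 L4←L3 L5←L3 L6←L4 L7←L1 L8←L1
Join-block Dom:
  L1: preds {L0,L7}: {L0} ∩ {L0,L1,L7} = {L0}; idom=L0
  L7: preds {L2,L5}: {L0,L1,L2} ∩ {L0,L1,L3,L5} = {L0,L1}; idom=L1
  L8: preds {L1,L3,L4,L6,L7}: {L0,L1} ∩ {L0,L1,L3} ∩ {L0,L1,L3,L4} ∩ {L0,L1,L3,L4,L6} ∩ {L0,L1,L7} = {L0,L1}; idom=L1

Frontier:
  L1←L0: walk · to L0
  L1←L7: walk L7→L1 to L0
  L7←L2: walk L2 to L1
  L7←L5: walk L5→L3 to L1
  L8←L1: walk · to L1
  L8←L3: walk L3 to L1
  L8←L4: walk L4→L3 to L1
  L8←L6: walk L6→L4→L3 to L1
  L8←L7: walk L7 to L1
  L0: DF=∅
  L1: DF={L1}
  L2: DF={L7}
  L3: DF={L7,L8}
  L4: DF={L8}
  L5: DF={L7}
  L6: DF={L8}
  L7: DF={L1,L8}
  L8: DF=∅

φ for k: defs {L2,L5}
  DF⁺ = {L1,L7,L8}

Answer: ["L1", "L7", "L8"]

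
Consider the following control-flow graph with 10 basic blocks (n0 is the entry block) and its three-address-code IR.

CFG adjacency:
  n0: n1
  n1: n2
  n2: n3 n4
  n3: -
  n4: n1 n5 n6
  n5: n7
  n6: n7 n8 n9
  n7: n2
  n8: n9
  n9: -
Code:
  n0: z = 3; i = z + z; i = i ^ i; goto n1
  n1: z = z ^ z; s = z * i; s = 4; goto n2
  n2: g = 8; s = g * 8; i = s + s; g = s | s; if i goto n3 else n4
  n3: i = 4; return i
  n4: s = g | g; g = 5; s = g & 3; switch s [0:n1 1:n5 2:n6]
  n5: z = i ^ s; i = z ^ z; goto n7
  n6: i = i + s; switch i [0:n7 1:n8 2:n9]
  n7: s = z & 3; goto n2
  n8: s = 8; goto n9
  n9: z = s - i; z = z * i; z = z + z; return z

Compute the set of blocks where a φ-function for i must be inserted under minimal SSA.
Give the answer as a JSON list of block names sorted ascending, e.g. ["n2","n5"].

Answer: ["n1", "n2", "n7"]

Derivation:
idom tree: n1←n0 n2←n1 n3←n2 n4←n2 n5←n4 n6←n4 n7←n4 n8←n6 n9←n6
Dom at joins:
  n1: preds {n0,n4}: {n0} ∩ {n0,n1,n2,n4} = {n0}; idom=n0
  n2: preds {n1,n7}: {n0,n1} ∩ {n0,n1,n2,n4,n7} = {n0,n1}; idom=n1
  n7: preds {n5,n6}: {n0,n1,n2,n4,n5} ∩ {n0,n1,n2,n4,n6} = {n0,n1,n2,n4}; idom=n4
  n9: preds {n6,n8}: {n0,n1,n2,n4,n6} ∩ {n0,n1,n2,n4,n6,n8} = {n0,n1,n2,n4,n6}; idom=n6

DF derivation:
  join n1 pred n0: · stop@n0
  join n1 pred n4: n4→n2→n1 stop@n0
  join n2 pred n1: · stop@n1
  join n2 pred n7: n7→n4→n2 stop@n1
  join n7 pred n5: n5 stop@n4
  join n7 pred n6: n6 stop@n4
  join n9 pred n6: · stop@n6
  join n9 pred n8: n8 stop@n6
  n0: DF=∅
  n1: DF={n1}
  n2: DF={n1,n2}
  n3: DF=∅
  n4: DF={n1,n2}
  n5: DF={n7}
  n6: DF={n7}
  n7: DF={n2}
  n8: DF={n9}
  n9: DF=∅

φ for i: defs {n0,n2,n3,n5,n6}
  DF⁺ = {n1,n2,n7}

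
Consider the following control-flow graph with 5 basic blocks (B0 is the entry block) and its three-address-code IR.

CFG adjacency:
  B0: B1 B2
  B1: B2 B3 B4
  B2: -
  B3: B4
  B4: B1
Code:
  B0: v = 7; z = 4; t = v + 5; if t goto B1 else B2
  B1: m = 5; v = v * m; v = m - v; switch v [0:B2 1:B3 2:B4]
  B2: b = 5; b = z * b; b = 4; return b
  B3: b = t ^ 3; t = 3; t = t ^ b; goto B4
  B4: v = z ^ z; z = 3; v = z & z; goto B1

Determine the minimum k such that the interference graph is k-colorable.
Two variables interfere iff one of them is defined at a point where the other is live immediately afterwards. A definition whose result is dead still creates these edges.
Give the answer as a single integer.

Answer: 4

Working:
Per-block:
  B0: def={t,v,z} ue=∅
  B1: def={m,v} ue={v}
  B2: def={b} ue={z}
  B3: def={b,t} ue={t}
  B4: def={v,z} ue={z}

Live sets:
  B0: in=∅ out={t,v,z}
  B1: in={t,v,z} out={t,z}
  B2: in={z} out=∅
  B3: in={t,z} out={t,z}
  B4: in={t,z} out={t,v,z}

Interference:
  b↔{t,z}
  m↔{t,v,z}
  t↔{b,m,v,z}
  v↔{m,t,z}
  z↔{b,m,t,v}

Chromatic number:
  {m,t,v,z} pairwise interfere (4-clique) ⇒ χ ≥ 4
  4-colouring: r0={t}  r1={z}  r2={b,m}  r3={v}
  χ = 4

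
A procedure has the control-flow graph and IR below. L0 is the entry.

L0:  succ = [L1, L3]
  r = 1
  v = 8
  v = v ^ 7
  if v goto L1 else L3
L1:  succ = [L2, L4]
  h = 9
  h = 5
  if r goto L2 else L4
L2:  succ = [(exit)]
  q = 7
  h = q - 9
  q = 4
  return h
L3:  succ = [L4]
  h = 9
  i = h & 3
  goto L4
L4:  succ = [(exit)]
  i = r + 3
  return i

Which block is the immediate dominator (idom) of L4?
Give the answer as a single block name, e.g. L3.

idom tree: L1←L0 L2←L1 L3←L0 L4←L0
Dom at joins:
  L4: preds {L1,L3}: {L0,L1} ∩ {L0,L3} = {L0}; idom=L0

idom(L4) = L0

Answer: L0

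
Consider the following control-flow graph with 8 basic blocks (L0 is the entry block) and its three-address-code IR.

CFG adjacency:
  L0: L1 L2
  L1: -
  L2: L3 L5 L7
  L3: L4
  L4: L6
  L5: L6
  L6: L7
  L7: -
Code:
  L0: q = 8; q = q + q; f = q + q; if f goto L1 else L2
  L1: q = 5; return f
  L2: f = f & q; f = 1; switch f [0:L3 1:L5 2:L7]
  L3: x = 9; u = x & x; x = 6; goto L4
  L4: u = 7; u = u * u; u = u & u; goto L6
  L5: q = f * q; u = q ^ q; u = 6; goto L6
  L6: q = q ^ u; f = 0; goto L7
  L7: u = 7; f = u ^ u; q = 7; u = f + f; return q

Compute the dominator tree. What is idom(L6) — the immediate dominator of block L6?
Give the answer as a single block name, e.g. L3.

Answer: L2

Analysis:
idom tree: L1←L0 L2←L0 L3←L2 L4←L3 L5←L2 L6←L2 L7←L2
Join-block Dom:
  L6: preds {L4,L5}: {L0,L2,L3,L4} ∩ {L0,L2,L5} = {L0,L2}; idom=L2
  L7: preds {L2,L6}: {L0,L2} ∩ {L0,L2,L6} = {L0,L2}; idom=L2

idom(L6) = L2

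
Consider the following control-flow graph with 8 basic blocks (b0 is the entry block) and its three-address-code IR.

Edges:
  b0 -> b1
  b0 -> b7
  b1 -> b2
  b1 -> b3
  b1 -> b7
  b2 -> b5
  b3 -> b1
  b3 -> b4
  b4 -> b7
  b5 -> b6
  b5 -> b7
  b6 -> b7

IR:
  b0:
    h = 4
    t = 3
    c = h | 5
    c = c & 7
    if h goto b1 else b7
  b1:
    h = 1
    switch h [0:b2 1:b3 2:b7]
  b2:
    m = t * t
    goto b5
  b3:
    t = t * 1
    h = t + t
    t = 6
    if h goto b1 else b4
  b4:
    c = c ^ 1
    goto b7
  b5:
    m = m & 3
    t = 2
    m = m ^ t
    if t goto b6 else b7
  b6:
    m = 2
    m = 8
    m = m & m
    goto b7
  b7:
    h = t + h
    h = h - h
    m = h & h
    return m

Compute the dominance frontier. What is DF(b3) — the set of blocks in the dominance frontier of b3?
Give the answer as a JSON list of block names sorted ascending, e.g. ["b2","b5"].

idom tree: b1←b0 b2←b1 b3←b1 b4←b3 b5←b2 b6←b5 b7←b0
Dom∩ at merges:
  b1: preds {b0,b3}: {b0} ∩ {b0,b1,b3} = {b0}; idom=b0
  b7: preds {b0,b1,b4,b5,b6}: {b0} ∩ {b0,b1} ∩ {b0,b1,b3,b4} ∩ {b0,b1,b2,b5} ∩ {b0,b1,b2,b5,b6} = {b0}; idom=b0

DF walk-up:
  join b1 pred b0: · stop@b0
  join b1 pred b3: b3→b1 stop@b0
  join b7 pred b0: · stop@b0
  join b7 pred b1: b1 stop@b0
  join b7 pred b4: b4→b3→b1 stop@b0
  join b7 pred b5: b5→b2→b1 stop@b0
  join b7 pred b6: b6→b5→b2→b1 stop@b0
  b0 → ∅
  b1 → {b1,b7}
  b2 → {b7}
  b3 → {b1,b7}
  b4 → {b7}
  b5 → {b7}
  b6 → {b7}
  b7 → ∅

DF(b3) = ["b1", "b7"]

Answer: ["b1", "b7"]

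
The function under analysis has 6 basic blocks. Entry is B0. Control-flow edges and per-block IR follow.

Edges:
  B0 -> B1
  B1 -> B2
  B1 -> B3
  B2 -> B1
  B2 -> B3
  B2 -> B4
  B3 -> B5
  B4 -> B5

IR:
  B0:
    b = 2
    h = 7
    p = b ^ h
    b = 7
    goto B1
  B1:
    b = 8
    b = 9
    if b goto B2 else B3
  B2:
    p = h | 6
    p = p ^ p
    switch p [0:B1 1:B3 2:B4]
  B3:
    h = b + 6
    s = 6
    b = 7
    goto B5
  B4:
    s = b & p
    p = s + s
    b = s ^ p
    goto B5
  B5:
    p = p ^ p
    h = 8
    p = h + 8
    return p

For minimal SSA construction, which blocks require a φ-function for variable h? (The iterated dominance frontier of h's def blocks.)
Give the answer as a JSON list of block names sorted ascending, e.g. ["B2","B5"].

Answer: ["B5"]

Analysis:
idom tree: B1←B0 B2←B1 B3←B1 B4←B2 B5←B1
Dom∩ at merges:
  B1: preds {B0,B2}: {B0} ∩ {B0,B1,B2} = {B0}; idom=B0
  B3: preds {B1,B2}: {B0,B1} ∩ {B0,B1,B2} = {B0,B1}; idom=B1
  B5: preds {B3,B4}: {B0,B1,B3} ∩ {B0,B1,B2,B4} = {B0,B1}; idom=B1

Frontier:
  join B1 pred B0: · stop@B0
  join B1 pred B2: B2→B1 stop@B0
  join B3 pred B1: · stop@B1
  join B3 pred B2: B2 stop@B1
  join B5 pred B3: B3 stop@B1
  join B5 pred B4: B4→B2 stop@B1
  B0: DF=∅
  B1: DF={B1}
  B2: DF={B1,B3,B5}
  B3: DF={B5}
  B4: DF={B5}
  B5: DF=∅

φ for h: defs {B0,B3,B5}
  DF⁺ = {B5}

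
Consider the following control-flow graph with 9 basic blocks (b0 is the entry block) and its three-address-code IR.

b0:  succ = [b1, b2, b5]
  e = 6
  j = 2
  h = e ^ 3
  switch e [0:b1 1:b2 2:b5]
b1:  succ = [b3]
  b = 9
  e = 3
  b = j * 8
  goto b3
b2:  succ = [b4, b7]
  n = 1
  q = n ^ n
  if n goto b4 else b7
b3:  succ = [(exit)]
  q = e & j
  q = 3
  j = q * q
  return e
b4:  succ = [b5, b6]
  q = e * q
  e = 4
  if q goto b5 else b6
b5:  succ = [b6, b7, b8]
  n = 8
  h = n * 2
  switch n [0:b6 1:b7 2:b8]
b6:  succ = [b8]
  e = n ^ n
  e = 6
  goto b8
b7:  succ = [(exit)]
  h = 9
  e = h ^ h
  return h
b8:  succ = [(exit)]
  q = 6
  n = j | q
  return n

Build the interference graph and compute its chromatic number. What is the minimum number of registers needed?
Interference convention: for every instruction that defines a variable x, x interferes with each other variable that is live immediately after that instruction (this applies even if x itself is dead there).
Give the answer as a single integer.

Per-block:
  b0: def={e,h,j} ue=∅
  b1: def={b,e} ue={j}
  b2: def={n,q} ue=∅
  b3: def={j,q} ue={e,j}
  b4: def={e,q} ue={e,q}
  b5: def={h,n} ue=∅
  b6: def={e} ue={n}
  b7: def={e,h} ue=∅
  b8: def={n,q} ue={j}

Live sets:
  b0: in=∅ out={e,j}
  b1: in={j} out={e,j}
  b2: in={e,j} out={e,j,n,q}
  b3: in={e,j} out=∅
  b4: in={e,j,n,q} out={j,n}
  b5: in={j} out={j,n}
  b6: in={j,n} out={j}
  b7: in=∅ out=∅
  b8: in={j} out=∅

Conflict graph:
  b↔{e,j}
  e↔{b,h,j,n,q}
  h↔{e,j,n}
  j↔{b,e,h,n,q}
  n↔{e,h,j,q}
  q↔{e,j,n}

Chromatic number:
  {e,h,j,n} pairwise interfere (4-clique) ⇒ χ ≥ 4
  assign b→c2 e→c0 h→c3 j→c1 n→c2 q→c3 — no edge inside a register ⇒ χ ≤ 4
  χ = 4

Answer: 4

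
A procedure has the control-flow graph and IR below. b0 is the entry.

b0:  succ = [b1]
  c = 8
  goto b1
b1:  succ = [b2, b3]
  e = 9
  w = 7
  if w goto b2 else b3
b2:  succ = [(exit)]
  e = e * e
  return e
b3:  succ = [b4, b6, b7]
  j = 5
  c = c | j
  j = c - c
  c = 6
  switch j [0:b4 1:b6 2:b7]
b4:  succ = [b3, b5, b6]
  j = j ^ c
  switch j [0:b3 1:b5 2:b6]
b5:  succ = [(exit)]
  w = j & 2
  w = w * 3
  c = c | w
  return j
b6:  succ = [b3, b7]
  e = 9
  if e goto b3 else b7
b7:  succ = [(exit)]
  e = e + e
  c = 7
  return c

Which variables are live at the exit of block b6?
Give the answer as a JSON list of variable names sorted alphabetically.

Answer: ["c", "e"]

Working:
Per-block:
  b0 def {c} use ∅
  b1 def {e,w} use ∅
  b2 def {e} use {e}
  b3 def {c,j} use {c}
  b4 def {j} use {c,j}
  b5 def {c,w} use {c,j}
  b6 def {e} use ∅
  b7 def {c,e} use {e}

Live sets:
  b0: in=∅ out={c}
  b1: in={c} out={c,e}
  b2: in={e} out=∅
  b3: in={c,e} out={c,e,j}
  b4: in={c,e,j} out={c,e,j}
  b5: in={c,j} out=∅
  b6: in={c} out={c,e}
  b7: in={e} out=∅

live-out(b6) = ["c", "e"]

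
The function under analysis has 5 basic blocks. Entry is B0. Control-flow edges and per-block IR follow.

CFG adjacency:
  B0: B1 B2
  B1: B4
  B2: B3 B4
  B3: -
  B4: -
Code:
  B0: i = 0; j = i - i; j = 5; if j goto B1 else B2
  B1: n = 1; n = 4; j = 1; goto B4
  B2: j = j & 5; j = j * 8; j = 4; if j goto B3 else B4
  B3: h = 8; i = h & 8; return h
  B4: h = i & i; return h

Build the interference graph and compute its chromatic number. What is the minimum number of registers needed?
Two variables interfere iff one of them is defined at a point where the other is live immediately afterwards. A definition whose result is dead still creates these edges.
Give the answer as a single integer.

def/use:
  B0 def {i,j} use ∅
  B1 def {j,n} use ∅
  B2 def {j} use {j}
  B3 def {h,i} use ∅
  B4 def {h} use {i}

Backward fixpoint:
  B0 li=∅ lo={i,j}
  B1 li={i} lo={i}
  B2 li={i,j} lo={i}
  B3 li=∅ lo=∅
  B4 li={i} lo=∅

Conflict graph:
  h↔{i}
  i↔{h,j,n}
  j↔{i}
  n↔{i}

Colouring:
  {h,i} pairwise interfere (2-clique) ⇒ χ ≥ 2
  assign h→c1 i→c0 j→c1 n→c1 — no edge inside a register ⇒ χ ≤ 2
  χ = 2

Answer: 2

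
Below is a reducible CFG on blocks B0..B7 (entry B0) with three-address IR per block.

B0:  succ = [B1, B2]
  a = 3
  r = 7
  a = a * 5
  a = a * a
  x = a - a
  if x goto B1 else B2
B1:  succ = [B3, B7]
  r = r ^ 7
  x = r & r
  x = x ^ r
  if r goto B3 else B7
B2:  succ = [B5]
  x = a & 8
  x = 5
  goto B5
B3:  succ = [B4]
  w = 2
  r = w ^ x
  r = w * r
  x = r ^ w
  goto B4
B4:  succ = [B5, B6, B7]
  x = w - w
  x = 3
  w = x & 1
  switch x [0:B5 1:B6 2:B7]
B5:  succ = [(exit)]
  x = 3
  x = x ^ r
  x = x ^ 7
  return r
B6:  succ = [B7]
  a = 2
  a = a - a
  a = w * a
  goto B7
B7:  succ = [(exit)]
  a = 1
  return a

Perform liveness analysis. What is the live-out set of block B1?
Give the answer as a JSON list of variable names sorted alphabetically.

Answer: ["x"]

Derivation:
def/use:
  B0 def {a,r,x} use ∅
  B1 def {r,x} use {r}
  B2 def {x} use {a}
  B3 def {r,w,x} use {x}
  B4 def {w,x} use {w}
  B5 def {x} use {r}
  B6 def {a} use {w}
  B7 def {a} use ∅

Backward fixpoint:
  live B0: ∅→{a,r}
  live B1: {r}→{x}
  live B2: {a,r}→{r}
  live B3: {x}→{r,w}
  live B4: {r,w}→{r,w}
  live B5: {r}→∅
  live B6: {w}→∅
  live B7: ∅→∅

live-out(B1) = ["x"]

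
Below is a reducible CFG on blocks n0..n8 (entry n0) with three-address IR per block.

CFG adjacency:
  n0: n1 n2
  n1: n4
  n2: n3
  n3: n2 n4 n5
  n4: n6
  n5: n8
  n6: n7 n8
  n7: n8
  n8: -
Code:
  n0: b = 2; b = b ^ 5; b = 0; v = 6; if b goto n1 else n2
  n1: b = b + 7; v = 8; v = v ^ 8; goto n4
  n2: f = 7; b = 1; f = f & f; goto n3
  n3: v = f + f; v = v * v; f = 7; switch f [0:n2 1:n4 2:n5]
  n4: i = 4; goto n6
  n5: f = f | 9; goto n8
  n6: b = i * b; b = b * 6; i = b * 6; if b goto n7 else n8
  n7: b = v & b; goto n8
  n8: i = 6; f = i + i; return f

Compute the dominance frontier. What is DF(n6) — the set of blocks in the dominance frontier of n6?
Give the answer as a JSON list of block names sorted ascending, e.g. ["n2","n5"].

idom tree: n1←n0 n2←n0 n3←n2 n4←n0 n5←n3 n6←n4 n7←n6 n8←n0
Dom at joins:
  n2: preds {n0,n3}: {n0} ∩ {n0,n2,n3} = {n0}; idom=n0
  n4: preds {n1,n3}: {n0,n1} ∩ {n0,n2,n3} = {n0}; idom=n0
  n8: preds {n5,n6,n7}: {n0,n2,n3,n5} ∩ {n0,n4,n6} ∩ {n0,n4,n6,n7} = {n0}; idom=n0

DF derivation:
  n2←n0: walk · to n0
  n2←n3: walk n3→n2 to n0
  n4←n1: walk n1 to n0
  n4←n3: walk n3→n2 to n0
  n8←n5: walk n5→n3→n2 to n0
  n8←n6: walk n6→n4 to n0
  n8←n7: walk n7→n6→n4 to n0
  DF(n0)=∅
  DF(n1)={n4}
  DF(n2)={n2,n4,n8}
  DF(n3)={n2,n4,n8}
  DF(n4)={n8}
  DF(n5)={n8}
  DF(n6)={n8}
  DF(n7)={n8}
  DF(n8)=∅

DF(n6) = ["n8"]

Answer: ["n8"]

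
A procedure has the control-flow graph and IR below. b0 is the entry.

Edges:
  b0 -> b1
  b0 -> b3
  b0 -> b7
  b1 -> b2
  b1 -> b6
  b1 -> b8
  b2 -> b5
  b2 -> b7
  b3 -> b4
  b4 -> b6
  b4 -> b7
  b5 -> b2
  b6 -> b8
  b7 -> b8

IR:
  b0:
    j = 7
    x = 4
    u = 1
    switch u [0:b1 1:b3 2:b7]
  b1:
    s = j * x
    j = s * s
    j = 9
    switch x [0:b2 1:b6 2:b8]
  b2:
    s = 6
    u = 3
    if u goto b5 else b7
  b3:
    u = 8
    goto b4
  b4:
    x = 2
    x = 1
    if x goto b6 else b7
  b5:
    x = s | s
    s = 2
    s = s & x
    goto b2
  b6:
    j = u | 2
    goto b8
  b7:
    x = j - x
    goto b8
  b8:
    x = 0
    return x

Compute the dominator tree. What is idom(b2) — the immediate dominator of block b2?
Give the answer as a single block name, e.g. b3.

Answer: b1

Working:
idom tree: b1←b0 b2←b1 b3←b0 b4←b3 b5←b2 b6←b0 b7←b0 b8←b0
Join-block Dom:
  b2: preds {b1,b5}: {b0,b1} ∩ {b0,b1,b2,b5} = {b0,b1}; idom=b1
  b6: preds {b1,b4}: {b0,b1} ∩ {b0,b3,b4} = {b0}; idom=b0
  b7: preds {b0,b2,b4}: {b0} ∩ {b0,b1,b2} ∩ {b0,b3,b4} = {b0}; idom=b0
  b8: preds {b1,b6,b7}: {b0,b1} ∩ {b0,b6} ∩ {b0,b7} = {b0}; idom=b0

idom(b2) = b1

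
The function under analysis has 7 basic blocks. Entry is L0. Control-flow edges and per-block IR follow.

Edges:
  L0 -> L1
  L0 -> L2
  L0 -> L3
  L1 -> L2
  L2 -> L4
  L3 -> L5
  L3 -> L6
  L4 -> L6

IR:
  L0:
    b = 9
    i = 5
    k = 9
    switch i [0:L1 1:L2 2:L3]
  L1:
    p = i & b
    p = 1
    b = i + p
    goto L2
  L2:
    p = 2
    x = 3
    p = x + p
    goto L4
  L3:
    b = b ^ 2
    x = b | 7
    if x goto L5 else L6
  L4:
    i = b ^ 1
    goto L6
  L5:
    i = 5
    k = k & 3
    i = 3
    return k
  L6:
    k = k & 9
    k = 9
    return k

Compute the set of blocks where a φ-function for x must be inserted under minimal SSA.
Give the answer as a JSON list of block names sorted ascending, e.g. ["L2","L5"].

idom tree: L1←L0 L2←L0 L3←L0 L4←L2 L5←L3 L6←L0
Join-block Dom:
  L2: preds {L0,L1}: {L0} ∩ {L0,L1} = {L0}; idom=L0
  L6: preds {L3,L4}: {L0,L3} ∩ {L0,L2,L4} = {L0}; idom=L0

DF walk-up:
  join L2 pred L0: · stop@L0
  join L2 pred L1: L1 stop@L0
  join L6 pred L3: L3 stop@L0
  join L6 pred L4: L4→L2 stop@L0
  L0 → ∅
  L1 → {L2}
  L2 → {L6}
  L3 → {L6}
  L4 → {L6}
  L5 → ∅
  L6 → ∅

φ for x: defs {L2,L3}
  DF⁺ = {L6}

Answer: ["L6"]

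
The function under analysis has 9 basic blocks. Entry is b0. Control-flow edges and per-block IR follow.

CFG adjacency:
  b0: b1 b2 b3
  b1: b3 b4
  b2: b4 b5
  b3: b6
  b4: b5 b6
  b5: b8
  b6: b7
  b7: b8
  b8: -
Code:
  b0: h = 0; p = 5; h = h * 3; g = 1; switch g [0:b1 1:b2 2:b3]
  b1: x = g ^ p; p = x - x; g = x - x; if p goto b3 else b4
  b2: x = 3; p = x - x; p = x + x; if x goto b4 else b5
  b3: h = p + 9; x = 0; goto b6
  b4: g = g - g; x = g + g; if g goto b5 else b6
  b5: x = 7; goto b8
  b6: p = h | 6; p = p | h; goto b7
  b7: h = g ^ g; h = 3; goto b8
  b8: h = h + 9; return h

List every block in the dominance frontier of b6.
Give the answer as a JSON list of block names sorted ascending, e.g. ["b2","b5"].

Answer: ["b8"]

Working:
idom tree: b1←b0 b2←b0 b3←b0 b4←b0 b5←b0 b6←b0 b7←b6 b8←b0
Dom∩ at merges:
  b3: preds {b0,b1}: {b0} ∩ {b0,b1} = {b0}; idom=b0
  b4: preds {b1,b2}: {b0,b1} ∩ {b0,b2} = {b0}; idom=b0
  b5: preds {b2,b4}: {b0,b2} ∩ {b0,b4} = {b0}; idom=b0
  b6: preds {b3,b4}: {b0,b3} ∩ {b0,b4} = {b0}; idom=b0
  b8: preds {b5,b7}: {b0,b5} ∩ {b0,b6,b7} = {b0}; idom=b0

DF derivation:
  b3←b0: walk · to b0
  b3←b1: walk b1 to b0
  b4←b1: walk b1 to b0
  b4←b2: walk b2 to b0
  b5←b2: walk b2 to b0
  b5←b4: walk b4 to b0
  b6←b3: walk b3 to b0
  b6←b4: walk b4 to b0
  b8←b5: walk b5 to b0
  b8←b7: walk b7→b6 to b0
  b0 → ∅
  b1 → {b3,b4}
  b2 → {b4,b5}
  b3 → {b6}
  b4 → {b5,b6}
  b5 → {b8}
  b6 → {b8}
  b7 → {b8}
  b8 → ∅

DF(b6) = ["b8"]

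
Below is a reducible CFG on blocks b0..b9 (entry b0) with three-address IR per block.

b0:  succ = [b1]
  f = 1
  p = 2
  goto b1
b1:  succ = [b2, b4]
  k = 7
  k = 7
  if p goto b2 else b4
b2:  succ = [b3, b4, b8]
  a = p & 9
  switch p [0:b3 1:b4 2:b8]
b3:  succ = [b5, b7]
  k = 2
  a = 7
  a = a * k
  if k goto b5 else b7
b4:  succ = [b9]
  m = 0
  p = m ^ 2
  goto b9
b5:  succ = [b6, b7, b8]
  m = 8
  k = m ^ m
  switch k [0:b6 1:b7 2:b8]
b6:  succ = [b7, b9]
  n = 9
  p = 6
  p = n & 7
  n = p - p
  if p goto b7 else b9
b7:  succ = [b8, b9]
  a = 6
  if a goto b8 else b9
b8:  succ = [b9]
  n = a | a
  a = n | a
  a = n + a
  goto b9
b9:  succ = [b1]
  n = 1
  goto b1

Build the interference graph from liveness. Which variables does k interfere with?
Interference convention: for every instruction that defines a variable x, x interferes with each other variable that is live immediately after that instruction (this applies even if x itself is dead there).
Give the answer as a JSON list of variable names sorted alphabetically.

Answer: ["a", "p"]

Derivation:
Per-block:
  b0: def={f,p} ue=∅
  b1: def={k} ue={p}
  b2: def={a} ue={p}
  b3: def={a,k} ue=∅
  b4: def={m,p} ue=∅
  b5: def={k,m} ue=∅
  b6: def={n,p} ue=∅
  b7: def={a} ue=∅
  b8: def={a,n} ue={a}
  b9: def={n} ue=∅

Liveness:
  b0: in=∅ out={p}
  b1: in={p} out={p}
  b2: in={p} out={a,p}
  b3: in={p} out={a,p}
  b4: in=∅ out={p}
  b5: in={a,p} out={a,p}
  b6: in=∅ out={p}
  b7: in={p} out={a,p}
  b8: in={a,p} out={p}
  b9: in={p} out={p}

Interference:
  a: {k,m,n,p}
  f: ∅
  k: {a,p}
  m: {a,p}
  n: {a,p}
  p: {a,k,m,n}

N(k) = ["a", "p"]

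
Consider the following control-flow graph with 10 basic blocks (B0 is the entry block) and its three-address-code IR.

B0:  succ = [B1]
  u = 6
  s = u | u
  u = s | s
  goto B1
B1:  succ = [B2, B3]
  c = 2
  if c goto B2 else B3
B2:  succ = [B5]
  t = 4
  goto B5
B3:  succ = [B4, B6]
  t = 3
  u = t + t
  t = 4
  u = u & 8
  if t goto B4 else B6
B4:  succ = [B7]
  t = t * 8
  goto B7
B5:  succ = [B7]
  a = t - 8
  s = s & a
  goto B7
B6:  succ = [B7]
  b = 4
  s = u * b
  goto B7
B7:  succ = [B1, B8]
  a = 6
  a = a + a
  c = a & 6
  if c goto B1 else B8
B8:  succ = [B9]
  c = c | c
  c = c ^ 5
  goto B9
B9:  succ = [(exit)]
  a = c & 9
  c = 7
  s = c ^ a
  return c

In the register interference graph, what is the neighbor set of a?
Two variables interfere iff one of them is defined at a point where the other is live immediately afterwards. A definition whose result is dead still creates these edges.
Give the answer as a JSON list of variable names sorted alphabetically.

Answer: ["c", "s"]

Derivation:
Per-block:
  B0 def {s,u} use ∅
  B1 def {c} use ∅
  B2 def {t} use ∅
  B3 def {t,u} use ∅
  B4 def {t} use {t}
  B5 def {a,s} use {s,t}
  B6 def {b,s} use {u}
  B7 def {a,c} use ∅
  B8 def {c} use {c}
  B9 def {a,c,s} use {c}

Backward fixpoint:
  B0 li=∅ lo={s}
  B1 li={s} lo={s}
  B2 li={s} lo={s,t}
  B3 li={s} lo={s,t,u}
  B4 li={s,t} lo={s}
  B5 li={s,t} lo={s}
  B6 li={u} lo={s}
  B7 li={s} lo={c,s}
  B8 li={c} lo={c}
  B9 li={c} lo=∅

Conflict graph:
  a — {c,s}
  b — {u}
  c — {a,s}
  s — {a,c,t,u}
  t — {s,u}
  u — {b,s,t}

N(a) = ["c", "s"]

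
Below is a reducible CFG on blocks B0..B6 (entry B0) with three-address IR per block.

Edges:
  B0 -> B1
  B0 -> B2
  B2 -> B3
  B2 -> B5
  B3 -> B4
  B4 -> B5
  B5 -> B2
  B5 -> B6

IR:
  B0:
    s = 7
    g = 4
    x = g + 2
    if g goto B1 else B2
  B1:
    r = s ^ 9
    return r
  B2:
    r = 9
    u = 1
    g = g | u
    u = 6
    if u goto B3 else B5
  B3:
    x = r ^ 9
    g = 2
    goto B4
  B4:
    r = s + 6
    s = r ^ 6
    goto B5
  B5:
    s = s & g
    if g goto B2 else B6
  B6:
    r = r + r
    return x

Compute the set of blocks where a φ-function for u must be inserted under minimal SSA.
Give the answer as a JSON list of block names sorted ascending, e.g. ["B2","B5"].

idom tree: B1←B0 B2←B0 B3←B2 B4←B3 B5←B2 B6←B5
Join-block Dom:
  B2: preds {B0,B5}: {B0} ∩ {B0,B2,B5} = {B0}; idom=B0
  B5: preds {B2,B4}: {B0,B2} ∩ {B0,B2,B3,B4} = {B0,B2}; idom=B2

DF derivation:
  B2←B0: walk · to B0
  B2←B5: walk B5→B2 to B0
  B5←B2: walk · to B2
  B5←B4: walk B4→B3 to B2
  B0 → ∅
  B1 → ∅
  B2 → {B2}
  B3 → {B5}
  B4 → {B5}
  B5 → {B2}
  B6 → ∅

φ for u: defs {B2}
  DF⁺ = {B2}

Answer: ["B2"]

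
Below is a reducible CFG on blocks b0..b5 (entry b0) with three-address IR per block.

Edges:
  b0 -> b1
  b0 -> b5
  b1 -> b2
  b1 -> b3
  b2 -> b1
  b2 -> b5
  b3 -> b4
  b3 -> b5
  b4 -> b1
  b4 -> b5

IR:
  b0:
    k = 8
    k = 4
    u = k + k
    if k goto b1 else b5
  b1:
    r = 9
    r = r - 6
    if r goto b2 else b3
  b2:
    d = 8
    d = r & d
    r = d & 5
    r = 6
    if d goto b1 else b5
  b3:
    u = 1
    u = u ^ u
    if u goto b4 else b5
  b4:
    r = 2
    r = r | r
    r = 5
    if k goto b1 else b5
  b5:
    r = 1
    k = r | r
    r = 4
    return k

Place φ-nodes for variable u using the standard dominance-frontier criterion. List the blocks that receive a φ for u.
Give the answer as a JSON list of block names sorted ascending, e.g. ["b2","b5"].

idom tree: b1←b0 b2←b1 b3←b1 b4←b3 b5←b0
Dom∩ at merges:
  b1: preds {b0,b2,b4}: {b0} ∩ {b0,b1,b2} ∩ {b0,b1,b3,b4} = {b0}; idom=b0
  b5: preds {b0,b2,b3,b4}: {b0} ∩ {b0,b1,b2} ∩ {b0,b1,b3} ∩ {b0,b1,b3,b4} = {b0}; idom=b0

DF walk-up:
  b1←b0: walk · to b0
  b1←b2: walk b2→b1 to b0
  b1←b4: walk b4→b3→b1 to b0
  b5←b0: walk · to b0
  b5←b2: walk b2→b1 to b0
  b5←b3: walk b3→b1 to b0
  b5←b4: walk b4→b3→b1 to b0
  b0 → ∅
  b1 → {b1,b5}
  b2 → {b1,b5}
  b3 → {b1,b5}
  b4 → {b1,b5}
  b5 → ∅

φ for u: defs {b0,b3}
  DF⁺ = {b1,b5}

Answer: ["b1", "b5"]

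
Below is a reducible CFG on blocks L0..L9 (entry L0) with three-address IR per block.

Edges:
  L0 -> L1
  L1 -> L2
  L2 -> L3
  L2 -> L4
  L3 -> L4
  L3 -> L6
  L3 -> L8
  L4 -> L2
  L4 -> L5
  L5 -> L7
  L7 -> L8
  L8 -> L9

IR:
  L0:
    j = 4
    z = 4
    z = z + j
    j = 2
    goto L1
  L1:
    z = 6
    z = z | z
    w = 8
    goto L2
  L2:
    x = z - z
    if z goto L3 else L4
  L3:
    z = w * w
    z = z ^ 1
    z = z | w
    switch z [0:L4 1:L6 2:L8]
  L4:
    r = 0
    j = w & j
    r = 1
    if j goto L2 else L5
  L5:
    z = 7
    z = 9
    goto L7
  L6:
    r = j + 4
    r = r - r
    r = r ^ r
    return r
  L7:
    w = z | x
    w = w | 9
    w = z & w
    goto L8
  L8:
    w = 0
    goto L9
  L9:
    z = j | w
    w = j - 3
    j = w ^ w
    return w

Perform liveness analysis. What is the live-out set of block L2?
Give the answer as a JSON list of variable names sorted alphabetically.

Answer: ["j", "w", "x", "z"]

Working:
Block summaries:
  L0 def {j,z} use ∅
  L1 def {w,z} use ∅
  L2 def {x} use {z}
  L3 def {z} use {w}
  L4 def {j,r} use {j,w}
  L5 def {z} use ∅
  L6 def {r} use {j}
  L7 def {w} use {x,z}
  L8 def {w} use ∅
  L9 def {j,w,z} use {j,w}

Liveness:
  L0 li=∅ lo={j}
  L1 li={j} lo={j,w,z}
  L2 li={j,w,z} lo={j,w,x,z}
  L3 li={j,w,x} lo={j,w,x,z}
  L4 li={j,w,x,z} lo={j,w,x,z}
  L5 li={j,x} lo={j,x,z}
  L6 li={j} lo=∅
  L7 li={j,x,z} lo={j}
  L8 li={j} lo={j,w}
  L9 li={j,w} lo=∅

live-out(L2) = ["j", "w", "x", "z"]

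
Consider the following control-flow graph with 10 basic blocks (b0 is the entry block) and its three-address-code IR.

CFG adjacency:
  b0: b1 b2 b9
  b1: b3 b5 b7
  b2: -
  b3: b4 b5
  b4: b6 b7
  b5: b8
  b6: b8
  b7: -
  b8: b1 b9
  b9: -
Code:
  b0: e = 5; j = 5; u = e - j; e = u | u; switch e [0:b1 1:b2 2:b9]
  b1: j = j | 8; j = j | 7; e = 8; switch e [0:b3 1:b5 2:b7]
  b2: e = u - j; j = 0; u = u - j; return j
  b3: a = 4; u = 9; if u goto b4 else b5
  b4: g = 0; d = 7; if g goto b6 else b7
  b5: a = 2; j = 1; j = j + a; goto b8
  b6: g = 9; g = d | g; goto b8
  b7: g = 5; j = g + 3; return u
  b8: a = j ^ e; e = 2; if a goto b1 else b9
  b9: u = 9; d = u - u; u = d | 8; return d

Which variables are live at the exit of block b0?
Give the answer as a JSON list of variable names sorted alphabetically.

Block summaries:
  b0: {e,j,u} / ∅
  b1: {e,j} / {j}
  b2: {e,j,u} / {j,u}
  b3: {a,u} / ∅
  b4: {d,g} / ∅
  b5: {a,j} / ∅
  b6: {g} / {d}
  b7: {g,j} / {u}
  b8: {a,e} / {e,j}
  b9: {d,u} / ∅

Backward fixpoint:
  b0 li=∅ lo={j,u}
  b1 li={j,u} lo={e,j,u}
  b2 li={j,u} lo=∅
  b3 li={e,j} lo={e,j,u}
  b4 li={e,j,u} lo={d,e,j,u}
  b5 li={e,u} lo={e,j,u}
  b6 li={d,e,j,u} lo={e,j,u}
  b7 li={u} lo=∅
  b8 li={e,j,u} lo={j,u}
  b9 li=∅ lo=∅

live-out(b0) = ["j", "u"]

Answer: ["j", "u"]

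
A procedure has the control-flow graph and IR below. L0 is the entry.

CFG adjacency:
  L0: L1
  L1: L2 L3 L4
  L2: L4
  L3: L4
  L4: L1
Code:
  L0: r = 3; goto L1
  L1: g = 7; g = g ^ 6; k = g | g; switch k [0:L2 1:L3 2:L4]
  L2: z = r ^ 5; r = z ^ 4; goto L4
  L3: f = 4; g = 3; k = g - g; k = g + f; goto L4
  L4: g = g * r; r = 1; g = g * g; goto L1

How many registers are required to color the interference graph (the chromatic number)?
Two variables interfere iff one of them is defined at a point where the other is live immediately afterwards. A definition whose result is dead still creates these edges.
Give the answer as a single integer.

Answer: 4

Analysis:
Block summaries:
  L0 def {r} use ∅
  L1 def {g,k} use ∅
  L2 def {r,z} use {r}
  L3 def {f,g,k} use ∅
  L4 def {g,r} use {g,r}

Liveness:
  live L0: ∅→{r}
  live L1: {r}→{g,r}
  live L2: {g,r}→{g,r}
  live L3: {r}→{g,r}
  live L4: {g,r}→{r}

Interference:
  f: {g,k,r}
  g: {f,k,r,z}
  k: {f,g,r}
  r: {f,g,k}
  z: {g}

Registers:
  {f,g,k,r} pairwise interfere (4-clique) ⇒ χ ≥ 4
  assign f→R1 g→R0 k→R2 r→R3 z→R1 — no edge inside a register ⇒ χ ≤ 4
  χ = 4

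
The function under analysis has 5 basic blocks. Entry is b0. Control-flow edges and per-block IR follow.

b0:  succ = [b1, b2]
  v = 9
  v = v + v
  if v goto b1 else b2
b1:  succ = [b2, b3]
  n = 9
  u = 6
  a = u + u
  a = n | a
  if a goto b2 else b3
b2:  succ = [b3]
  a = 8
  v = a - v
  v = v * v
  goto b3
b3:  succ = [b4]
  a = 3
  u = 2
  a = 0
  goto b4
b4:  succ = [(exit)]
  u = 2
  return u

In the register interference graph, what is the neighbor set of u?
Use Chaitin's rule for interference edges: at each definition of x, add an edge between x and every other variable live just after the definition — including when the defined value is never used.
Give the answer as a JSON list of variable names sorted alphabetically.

Per-block:
  b0 def {v} use ∅
  b1 def {a,n,u} use ∅
  b2 def {a,v} use {v}
  b3 def {a,u} use ∅
  b4 def {u} use ∅

Live sets:
  b0 li=∅ lo={v}
  b1 li={v} lo={v}
  b2 li={v} lo=∅
  b3 li=∅ lo=∅
  b4 li=∅ lo=∅

Interference:
  a↔{n,v}
  n↔{a,u,v}
  u↔{n,v}
  v↔{a,n,u}

N(u) = ["n", "v"]

Answer: ["n", "v"]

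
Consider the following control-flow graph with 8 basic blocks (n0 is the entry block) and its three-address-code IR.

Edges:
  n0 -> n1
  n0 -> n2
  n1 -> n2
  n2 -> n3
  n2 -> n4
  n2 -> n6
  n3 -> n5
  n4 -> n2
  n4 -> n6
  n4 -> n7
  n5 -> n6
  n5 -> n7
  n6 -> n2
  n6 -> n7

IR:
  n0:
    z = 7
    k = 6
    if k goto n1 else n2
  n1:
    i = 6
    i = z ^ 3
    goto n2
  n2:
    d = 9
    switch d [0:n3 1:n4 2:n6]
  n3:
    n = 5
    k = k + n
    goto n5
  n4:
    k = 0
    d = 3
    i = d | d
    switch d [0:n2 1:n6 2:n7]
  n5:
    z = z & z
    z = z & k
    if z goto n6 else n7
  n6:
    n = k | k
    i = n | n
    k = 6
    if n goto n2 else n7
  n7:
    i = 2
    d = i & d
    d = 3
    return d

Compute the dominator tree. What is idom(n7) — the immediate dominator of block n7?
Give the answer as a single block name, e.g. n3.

idom tree: n1←n0 n2←n0 n3←n2 n4←n2 n5←n3 n6←n2 n7←n2
Join-block Dom:
  n2: preds {n0,n1,n4,n6}: {n0} ∩ {n0,n1} ∩ {n0,n2,n4} ∩ {n0,n2,n6} = {n0}; idom=n0
  n6: preds {n2,n4,n5}: {n0,n2} ∩ {n0,n2,n4} ∩ {n0,n2,n3,n5} = {n0,n2}; idom=n2
  n7: preds {n4,n5,n6}: {n0,n2,n4} ∩ {n0,n2,n3,n5} ∩ {n0,n2,n6} = {n0,n2}; idom=n2

idom(n7) = n2

Answer: n2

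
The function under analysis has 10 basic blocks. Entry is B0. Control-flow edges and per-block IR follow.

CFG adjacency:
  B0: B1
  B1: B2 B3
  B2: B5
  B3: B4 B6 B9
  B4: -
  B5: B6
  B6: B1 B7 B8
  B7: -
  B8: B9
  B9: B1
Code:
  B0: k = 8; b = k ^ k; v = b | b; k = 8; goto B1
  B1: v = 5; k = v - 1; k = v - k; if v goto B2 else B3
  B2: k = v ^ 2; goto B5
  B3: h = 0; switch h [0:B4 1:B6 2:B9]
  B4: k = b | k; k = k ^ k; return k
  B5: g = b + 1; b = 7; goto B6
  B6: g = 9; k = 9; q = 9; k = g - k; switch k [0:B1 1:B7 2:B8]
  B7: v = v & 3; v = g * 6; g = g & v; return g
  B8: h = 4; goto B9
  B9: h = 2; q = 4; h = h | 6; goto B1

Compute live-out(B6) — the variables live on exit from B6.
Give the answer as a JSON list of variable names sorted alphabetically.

Answer: ["b", "g", "v"]

Analysis:
Block summaries:
  B0 def {b,k,v} use ∅
  B1 def {k,v} use ∅
  B2 def {k} use {v}
  B3 def {h} use ∅
  B4 def {k} use {b,k}
  B5 def {b,g} use {b}
  B6 def {g,k,q} use ∅
  B7 def {g,v} use {g,v}
  B8 def {h} use ∅
  B9 def {h,q} use ∅

Live sets:
  live B0: ∅→{b}
  live B1: {b}→{b,k,v}
  live B2: {b,v}→{b,v}
  live B3: {b,k,v}→{b,k,v}
  live B4: {b,k}→∅
  live B5: {b,v}→{b,v}
  live B6: {b,v}→{b,g,v}
  live B7: {g,v}→∅
  live B8: {b}→{b}
  live B9: {b}→{b}

live-out(B6) = ["b", "g", "v"]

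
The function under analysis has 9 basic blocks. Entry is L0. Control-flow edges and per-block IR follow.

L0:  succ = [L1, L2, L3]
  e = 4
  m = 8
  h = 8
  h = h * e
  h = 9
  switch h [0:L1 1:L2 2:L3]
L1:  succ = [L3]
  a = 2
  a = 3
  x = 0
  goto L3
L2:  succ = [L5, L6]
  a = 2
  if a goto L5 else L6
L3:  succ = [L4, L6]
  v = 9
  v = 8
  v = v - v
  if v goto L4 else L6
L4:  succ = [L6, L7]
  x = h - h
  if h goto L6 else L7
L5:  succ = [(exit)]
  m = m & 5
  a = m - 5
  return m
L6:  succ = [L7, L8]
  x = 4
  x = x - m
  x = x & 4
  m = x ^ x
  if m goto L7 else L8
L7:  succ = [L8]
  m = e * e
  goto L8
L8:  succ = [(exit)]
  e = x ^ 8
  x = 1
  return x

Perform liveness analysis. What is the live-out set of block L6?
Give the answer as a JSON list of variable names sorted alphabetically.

Answer: ["e", "x"]

Working:
Per-block:
  L0: {e,h,m} / ∅
  L1: {a,x} / ∅
  L2: {a} / ∅
  L3: {v} / ∅
  L4: {x} / {h}
  L5: {a,m} / {m}
  L6: {m,x} / {m}
  L7: {m} / {e}
  L8: {e,x} / {x}

Liveness:
  live L0: ∅→{e,h,m}
  live L1: {e,h,m}→{e,h,m}
  live L2: {e,m}→{e,m}
  live L3: {e,h,m}→{e,h,m}
  live L4: {e,h,m}→{e,m,x}
  live L5: {m}→∅
  live L6: {e,m}→{e,x}
  live L7: {e,x}→{x}
  live L8: {x}→∅

live-out(L6) = ["e", "x"]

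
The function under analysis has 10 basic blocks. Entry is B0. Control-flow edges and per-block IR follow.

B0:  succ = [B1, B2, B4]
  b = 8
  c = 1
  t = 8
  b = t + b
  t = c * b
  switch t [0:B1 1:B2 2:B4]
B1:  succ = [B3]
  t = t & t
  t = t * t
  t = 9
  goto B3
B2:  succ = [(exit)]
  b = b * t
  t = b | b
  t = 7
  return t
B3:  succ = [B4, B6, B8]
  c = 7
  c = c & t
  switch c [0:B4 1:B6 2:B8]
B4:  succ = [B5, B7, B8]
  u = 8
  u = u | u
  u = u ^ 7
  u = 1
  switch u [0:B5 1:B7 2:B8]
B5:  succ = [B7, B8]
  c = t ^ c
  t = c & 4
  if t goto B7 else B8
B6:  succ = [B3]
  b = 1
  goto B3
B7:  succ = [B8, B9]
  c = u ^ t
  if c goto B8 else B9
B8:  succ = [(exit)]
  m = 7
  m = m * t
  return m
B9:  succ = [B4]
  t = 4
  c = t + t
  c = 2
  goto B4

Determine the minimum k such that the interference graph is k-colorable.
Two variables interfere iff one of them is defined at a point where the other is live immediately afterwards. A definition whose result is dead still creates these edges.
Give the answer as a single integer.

def/use:
  B0: def={b,c,t} ue=∅
  B1: def={t} ue={t}
  B2: def={b,t} ue={b,t}
  B3: def={c} ue={t}
  B4: def={u} ue=∅
  B5: def={c,t} ue={c,t}
  B6: def={b} ue=∅
  B7: def={c} ue={t,u}
  B8: def={m} ue={t}
  B9: def={c,t} ue=∅

Liveness:
  B0: in=∅ out={b,c,t}
  B1: in={t} out={t}
  B2: in={b,t} out=∅
  B3: in={t} out={c,t}
  B4: in={c,t} out={c,t,u}
  B5: in={c,t,u} out={t,u}
  B6: in={t} out={t}
  B7: in={t,u} out={t}
  B8: in={t} out=∅
  B9: in=∅ out={c,t}

Interfere edges:
  b: {c,t}
  c: {b,t,u}
  m: {t}
  t: {b,c,m,u}
  u: {c,t}

Chromatic number:
  clique {b,c,t} ⇒ need ≥ 3
  assign b→c2 c→c1 m→c1 t→c0 u→c2 — no edge inside a register ⇒ χ ≤ 3
  χ = 3

Answer: 3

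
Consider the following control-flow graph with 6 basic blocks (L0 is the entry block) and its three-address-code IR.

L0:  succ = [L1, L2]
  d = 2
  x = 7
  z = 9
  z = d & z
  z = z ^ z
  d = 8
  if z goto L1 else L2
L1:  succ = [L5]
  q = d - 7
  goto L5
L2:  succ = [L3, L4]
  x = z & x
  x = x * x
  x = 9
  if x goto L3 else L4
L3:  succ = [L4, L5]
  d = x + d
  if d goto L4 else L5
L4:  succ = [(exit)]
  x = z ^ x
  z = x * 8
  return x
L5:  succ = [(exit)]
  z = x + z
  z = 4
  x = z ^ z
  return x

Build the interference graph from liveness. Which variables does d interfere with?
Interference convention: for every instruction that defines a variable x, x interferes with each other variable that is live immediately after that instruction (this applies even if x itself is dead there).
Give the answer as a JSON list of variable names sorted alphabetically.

Answer: ["x", "z"]

Analysis:
def/use:
  L0: def={d,x,z} ue=∅
  L1: def={q} ue={d}
  L2: def={x} ue={x,z}
  L3: def={d} ue={d,x}
  L4: def={x,z} ue={x,z}
  L5: def={x,z} ue={x,z}

Live sets:
  live L0: ∅→{d,x,z}
  live L1: {d,x,z}→{x,z}
  live L2: {d,x,z}→{d,x,z}
  live L3: {d,x,z}→{x,z}
  live L4: {x,z}→∅
  live L5: {x,z}→∅

Interfere edges:
  d: {x,z}
  q: {x,z}
  x: {d,q,z}
  z: {d,q,x}

N(d) = ["x", "z"]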